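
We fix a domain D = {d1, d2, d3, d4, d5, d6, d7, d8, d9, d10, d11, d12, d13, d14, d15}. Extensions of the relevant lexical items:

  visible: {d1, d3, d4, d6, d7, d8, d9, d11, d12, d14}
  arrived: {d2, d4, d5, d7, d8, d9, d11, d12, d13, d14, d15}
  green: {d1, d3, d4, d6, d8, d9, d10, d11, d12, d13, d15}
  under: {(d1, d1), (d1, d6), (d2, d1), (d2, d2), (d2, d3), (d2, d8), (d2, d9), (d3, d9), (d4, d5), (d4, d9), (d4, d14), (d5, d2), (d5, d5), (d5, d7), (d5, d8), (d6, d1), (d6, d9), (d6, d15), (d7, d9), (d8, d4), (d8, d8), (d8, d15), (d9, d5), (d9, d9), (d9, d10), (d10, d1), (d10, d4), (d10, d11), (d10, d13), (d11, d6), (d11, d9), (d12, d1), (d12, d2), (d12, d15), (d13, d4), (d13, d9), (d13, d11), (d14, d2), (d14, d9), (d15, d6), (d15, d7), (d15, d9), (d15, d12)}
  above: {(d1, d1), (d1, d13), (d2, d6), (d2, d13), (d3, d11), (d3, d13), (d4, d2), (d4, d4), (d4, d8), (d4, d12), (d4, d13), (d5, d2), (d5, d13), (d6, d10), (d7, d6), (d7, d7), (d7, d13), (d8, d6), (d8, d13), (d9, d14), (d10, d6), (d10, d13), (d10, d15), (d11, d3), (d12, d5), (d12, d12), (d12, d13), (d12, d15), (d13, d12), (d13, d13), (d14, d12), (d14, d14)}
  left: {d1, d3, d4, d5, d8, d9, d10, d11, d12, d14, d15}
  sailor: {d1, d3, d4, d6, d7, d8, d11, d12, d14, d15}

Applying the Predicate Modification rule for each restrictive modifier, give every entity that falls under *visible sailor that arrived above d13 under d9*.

⟦that arrived⟧ = ⟦arrived⟧ = {d2, d4, d5, d7, d8, d9, d11, d12, d13, d14, d15}
⟦above d13⟧ = {x : ⟨x, d13⟩ ∈ ⟦above⟧} = {d1, d2, d3, d4, d5, d7, d8, d10, d12, d13}
⟦under d9⟧ = {x : ⟨x, d9⟩ ∈ ⟦under⟧} = {d2, d3, d4, d6, d7, d9, d11, d13, d14, d15}
⟦sailor⟧ = {d1, d3, d4, d6, d7, d8, d11, d12, d14, d15}
… ∩ ⟦that arrived⟧ = {d1, d3, d4, d6, d7, d8, d11, d12, d14, d15} ∩ {d2, d4, d5, d7, d8, d9, d11, d12, d13, d14, d15} = {d4, d7, d8, d11, d12, d14, d15}
… ∩ ⟦above d13⟧ = {d4, d7, d8, d11, d12, d14, d15} ∩ {d1, d2, d3, d4, d5, d7, d8, d10, d12, d13} = {d4, d7, d8, d12}
… ∩ ⟦under d9⟧ = {d4, d7, d8, d12} ∩ {d2, d3, d4, d6, d7, d9, d11, d13, d14, d15} = {d4, d7}
… ∩ ⟦visible⟧ = {d4, d7} ∩ {d1, d3, d4, d6, d7, d8, d9, d11, d12, d14} = {d4, d7}
So ⟦visible sailor that arrived above d13 under d9⟧ = {d4, d7}.

{d4, d7}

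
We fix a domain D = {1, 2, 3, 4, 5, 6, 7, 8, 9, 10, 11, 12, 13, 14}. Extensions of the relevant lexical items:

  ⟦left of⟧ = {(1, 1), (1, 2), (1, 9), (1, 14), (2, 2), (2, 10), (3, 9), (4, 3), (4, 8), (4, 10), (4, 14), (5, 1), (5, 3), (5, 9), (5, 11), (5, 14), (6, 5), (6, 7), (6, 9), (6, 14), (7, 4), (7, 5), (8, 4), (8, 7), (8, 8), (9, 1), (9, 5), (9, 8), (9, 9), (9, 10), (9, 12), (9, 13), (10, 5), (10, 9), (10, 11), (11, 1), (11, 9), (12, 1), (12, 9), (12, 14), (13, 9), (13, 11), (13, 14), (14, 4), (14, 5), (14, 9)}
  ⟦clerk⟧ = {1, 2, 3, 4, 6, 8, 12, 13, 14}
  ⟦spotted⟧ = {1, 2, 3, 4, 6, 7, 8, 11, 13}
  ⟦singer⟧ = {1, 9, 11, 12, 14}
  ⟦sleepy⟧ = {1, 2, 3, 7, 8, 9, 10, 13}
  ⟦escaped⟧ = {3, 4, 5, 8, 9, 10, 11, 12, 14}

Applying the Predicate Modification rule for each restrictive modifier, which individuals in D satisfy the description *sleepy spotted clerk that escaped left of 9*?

⟦that escaped⟧ = ⟦escaped⟧ = {3, 4, 5, 8, 9, 10, 11, 12, 14}
⟦left of 9⟧ = {x : ⟨x, 9⟩ ∈ ⟦left of⟧} = {1, 3, 5, 6, 9, 10, 11, 12, 13, 14}
⟦clerk⟧ = {1, 2, 3, 4, 6, 8, 12, 13, 14}
… ∩ ⟦that escaped⟧ = {1, 2, 3, 4, 6, 8, 12, 13, 14} ∩ {3, 4, 5, 8, 9, 10, 11, 12, 14} = {3, 4, 8, 12, 14}
… ∩ ⟦left of 9⟧ = {3, 4, 8, 12, 14} ∩ {1, 3, 5, 6, 9, 10, 11, 12, 13, 14} = {3, 12, 14}
… ∩ ⟦sleepy⟧ = {3, 12, 14} ∩ {1, 2, 3, 7, 8, 9, 10, 13} = {3}
… ∩ ⟦spotted⟧ = {3} ∩ {1, 2, 3, 4, 6, 7, 8, 11, 13} = {3}
So ⟦sleepy spotted clerk that escaped left of 9⟧ = {3}.

{3}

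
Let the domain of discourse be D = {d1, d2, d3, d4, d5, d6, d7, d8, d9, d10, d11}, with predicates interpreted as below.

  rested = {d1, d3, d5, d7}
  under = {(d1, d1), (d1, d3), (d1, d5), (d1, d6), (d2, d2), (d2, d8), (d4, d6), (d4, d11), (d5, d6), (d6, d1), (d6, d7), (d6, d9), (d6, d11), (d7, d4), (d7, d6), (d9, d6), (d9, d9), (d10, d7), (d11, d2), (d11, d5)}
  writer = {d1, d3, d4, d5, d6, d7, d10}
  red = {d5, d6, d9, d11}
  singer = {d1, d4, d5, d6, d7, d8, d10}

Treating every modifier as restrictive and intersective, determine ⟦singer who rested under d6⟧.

{d1, d5, d7}

⟦who rested⟧ = ⟦rested⟧ = {d1, d3, d5, d7}
⟦under d6⟧ = {x : ⟨x, d6⟩ ∈ ⟦under⟧} = {d1, d4, d5, d7, d9}
⟦singer⟧ = {d1, d4, d5, d6, d7, d8, d10}
… ∩ ⟦who rested⟧ = {d1, d4, d5, d6, d7, d8, d10} ∩ {d1, d3, d5, d7} = {d1, d5, d7}
… ∩ ⟦under d6⟧ = {d1, d5, d7} ∩ {d1, d4, d5, d7, d9} = {d1, d5, d7}
So ⟦singer who rested under d6⟧ = {d1, d5, d7}.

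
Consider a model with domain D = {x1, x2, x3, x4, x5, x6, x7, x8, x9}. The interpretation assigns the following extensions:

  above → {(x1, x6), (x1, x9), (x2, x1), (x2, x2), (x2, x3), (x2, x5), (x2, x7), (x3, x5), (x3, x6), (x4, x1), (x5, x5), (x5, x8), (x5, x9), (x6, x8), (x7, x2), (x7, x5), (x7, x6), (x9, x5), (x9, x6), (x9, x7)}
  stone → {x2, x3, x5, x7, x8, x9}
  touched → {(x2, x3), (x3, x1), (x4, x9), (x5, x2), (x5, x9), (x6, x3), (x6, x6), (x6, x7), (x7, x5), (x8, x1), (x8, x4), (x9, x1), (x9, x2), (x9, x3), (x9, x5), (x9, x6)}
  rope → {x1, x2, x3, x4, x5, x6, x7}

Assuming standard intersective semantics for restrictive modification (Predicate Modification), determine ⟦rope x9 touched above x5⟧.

⟦x9 touched⟧ = {x : ⟨x9, x⟩ ∈ ⟦touched⟧} = {x1, x2, x3, x5, x6}
⟦above x5⟧ = {x : ⟨x, x5⟩ ∈ ⟦above⟧} = {x2, x3, x5, x7, x9}
⟦rope⟧ = {x1, x2, x3, x4, x5, x6, x7}
… ∩ ⟦x9 touched⟧ = {x1, x2, x3, x4, x5, x6, x7} ∩ {x1, x2, x3, x5, x6} = {x1, x2, x3, x5, x6}
… ∩ ⟦above x5⟧ = {x1, x2, x3, x5, x6} ∩ {x2, x3, x5, x7, x9} = {x2, x3, x5}
So ⟦rope x9 touched above x5⟧ = {x2, x3, x5}.

{x2, x3, x5}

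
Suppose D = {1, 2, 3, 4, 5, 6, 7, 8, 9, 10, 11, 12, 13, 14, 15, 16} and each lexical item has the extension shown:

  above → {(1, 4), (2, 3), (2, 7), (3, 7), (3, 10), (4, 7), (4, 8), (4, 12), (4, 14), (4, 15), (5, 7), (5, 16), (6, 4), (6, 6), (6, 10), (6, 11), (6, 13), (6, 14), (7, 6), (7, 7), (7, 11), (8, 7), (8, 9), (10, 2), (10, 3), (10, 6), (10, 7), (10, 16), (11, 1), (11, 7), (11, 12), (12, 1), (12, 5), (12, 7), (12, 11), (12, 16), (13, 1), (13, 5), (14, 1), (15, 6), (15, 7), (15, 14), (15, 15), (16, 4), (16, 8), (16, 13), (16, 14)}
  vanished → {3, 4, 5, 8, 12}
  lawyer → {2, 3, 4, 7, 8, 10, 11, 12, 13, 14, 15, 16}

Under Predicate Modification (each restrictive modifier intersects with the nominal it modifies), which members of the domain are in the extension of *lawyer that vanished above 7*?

⟦that vanished⟧ = ⟦vanished⟧ = {3, 4, 5, 8, 12}
⟦above 7⟧ = {x : ⟨x, 7⟩ ∈ ⟦above⟧} = {2, 3, 4, 5, 7, 8, 10, 11, 12, 15}
⟦lawyer⟧ = {2, 3, 4, 7, 8, 10, 11, 12, 13, 14, 15, 16}
… ∩ ⟦that vanished⟧ = {2, 3, 4, 7, 8, 10, 11, 12, 13, 14, 15, 16} ∩ {3, 4, 5, 8, 12} = {3, 4, 8, 12}
… ∩ ⟦above 7⟧ = {3, 4, 8, 12} ∩ {2, 3, 4, 5, 7, 8, 10, 11, 12, 15} = {3, 4, 8, 12}
So ⟦lawyer that vanished above 7⟧ = {3, 4, 8, 12}.

{3, 4, 8, 12}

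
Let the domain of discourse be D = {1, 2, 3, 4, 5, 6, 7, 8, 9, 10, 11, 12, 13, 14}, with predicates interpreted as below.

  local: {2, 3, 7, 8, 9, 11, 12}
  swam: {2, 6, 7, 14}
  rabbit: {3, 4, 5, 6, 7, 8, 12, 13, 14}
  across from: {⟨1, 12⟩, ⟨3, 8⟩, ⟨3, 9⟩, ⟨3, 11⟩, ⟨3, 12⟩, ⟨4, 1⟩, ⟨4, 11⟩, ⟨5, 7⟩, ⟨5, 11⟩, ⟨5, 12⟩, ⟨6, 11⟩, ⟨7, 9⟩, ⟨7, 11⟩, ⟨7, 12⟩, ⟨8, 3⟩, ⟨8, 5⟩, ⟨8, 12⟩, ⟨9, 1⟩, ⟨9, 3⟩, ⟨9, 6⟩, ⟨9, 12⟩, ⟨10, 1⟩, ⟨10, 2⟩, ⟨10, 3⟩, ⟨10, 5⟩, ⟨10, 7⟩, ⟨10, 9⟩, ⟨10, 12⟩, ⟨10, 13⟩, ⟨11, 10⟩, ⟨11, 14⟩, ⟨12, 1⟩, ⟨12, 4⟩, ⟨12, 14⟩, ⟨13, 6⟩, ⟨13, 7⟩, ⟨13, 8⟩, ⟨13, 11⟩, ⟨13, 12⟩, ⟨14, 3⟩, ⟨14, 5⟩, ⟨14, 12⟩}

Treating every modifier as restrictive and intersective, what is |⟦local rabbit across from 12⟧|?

⟦across from 12⟧ = {x : ⟨x, 12⟩ ∈ ⟦across from⟧} = {1, 3, 5, 7, 8, 9, 10, 13, 14}
⟦rabbit⟧ = {3, 4, 5, 6, 7, 8, 12, 13, 14}
… ∩ ⟦across from 12⟧ = {3, 4, 5, 6, 7, 8, 12, 13, 14} ∩ {1, 3, 5, 7, 8, 9, 10, 13, 14} = {3, 5, 7, 8, 13, 14}
… ∩ ⟦local⟧ = {3, 5, 7, 8, 13, 14} ∩ {2, 3, 7, 8, 9, 11, 12} = {3, 7, 8}
⟦local rabbit across from 12⟧ = {3, 7, 8}, so the cardinality is 3.

3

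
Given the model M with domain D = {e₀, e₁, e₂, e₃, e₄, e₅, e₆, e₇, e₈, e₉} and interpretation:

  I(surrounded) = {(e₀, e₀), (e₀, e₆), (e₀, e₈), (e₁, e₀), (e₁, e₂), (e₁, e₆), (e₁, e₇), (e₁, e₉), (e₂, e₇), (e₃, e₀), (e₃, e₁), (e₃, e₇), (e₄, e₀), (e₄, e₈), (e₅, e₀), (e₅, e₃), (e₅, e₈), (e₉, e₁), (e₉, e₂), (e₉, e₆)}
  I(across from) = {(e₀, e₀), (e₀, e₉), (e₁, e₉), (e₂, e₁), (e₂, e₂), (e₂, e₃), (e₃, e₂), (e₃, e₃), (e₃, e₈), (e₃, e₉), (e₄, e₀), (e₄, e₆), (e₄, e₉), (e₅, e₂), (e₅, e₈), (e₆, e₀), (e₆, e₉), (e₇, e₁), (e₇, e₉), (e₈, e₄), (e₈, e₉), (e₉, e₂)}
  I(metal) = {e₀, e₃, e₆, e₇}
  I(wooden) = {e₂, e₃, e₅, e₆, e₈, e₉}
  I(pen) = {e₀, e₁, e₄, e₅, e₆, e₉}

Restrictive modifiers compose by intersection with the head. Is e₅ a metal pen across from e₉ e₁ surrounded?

no

⟦across from e₉⟧ = {x : ⟨x, e₉⟩ ∈ ⟦across from⟧} = {e₀, e₁, e₃, e₄, e₆, e₇, e₈}
⟦e₁ surrounded⟧ = {x : ⟨e₁, x⟩ ∈ ⟦surrounded⟧} = {e₀, e₂, e₆, e₇, e₉}
⟦pen⟧ = {e₀, e₁, e₄, e₅, e₆, e₉}
… ∩ ⟦across from e₉⟧ = {e₀, e₁, e₄, e₅, e₆, e₉} ∩ {e₀, e₁, e₃, e₄, e₆, e₇, e₈} = {e₀, e₁, e₄, e₆}
… ∩ ⟦e₁ surrounded⟧ = {e₀, e₁, e₄, e₆} ∩ {e₀, e₂, e₆, e₇, e₉} = {e₀, e₆}
… ∩ ⟦metal⟧ = {e₀, e₆} ∩ {e₀, e₃, e₆, e₇} = {e₀, e₆}
⟦metal pen across from e₉ e₁ surrounded⟧ = {e₀, e₆}; e₅ ∉ this set.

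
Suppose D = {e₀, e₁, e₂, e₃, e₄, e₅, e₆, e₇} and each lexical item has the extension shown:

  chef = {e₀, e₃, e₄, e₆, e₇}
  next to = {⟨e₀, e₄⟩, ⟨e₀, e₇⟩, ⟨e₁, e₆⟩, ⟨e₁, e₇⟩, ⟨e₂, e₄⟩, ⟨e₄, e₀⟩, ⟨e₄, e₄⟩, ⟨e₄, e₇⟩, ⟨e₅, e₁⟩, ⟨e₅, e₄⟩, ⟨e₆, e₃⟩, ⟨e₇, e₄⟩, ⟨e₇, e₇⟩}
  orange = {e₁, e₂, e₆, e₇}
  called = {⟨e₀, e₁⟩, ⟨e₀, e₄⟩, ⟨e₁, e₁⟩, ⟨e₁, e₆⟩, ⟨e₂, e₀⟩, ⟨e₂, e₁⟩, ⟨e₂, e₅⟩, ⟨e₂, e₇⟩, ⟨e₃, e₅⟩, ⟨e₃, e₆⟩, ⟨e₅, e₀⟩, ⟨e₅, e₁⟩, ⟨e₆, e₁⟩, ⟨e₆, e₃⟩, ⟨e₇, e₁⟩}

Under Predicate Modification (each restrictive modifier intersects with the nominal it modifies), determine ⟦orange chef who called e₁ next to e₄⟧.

⟦who called e₁⟧ = {x : ⟨x, e₁⟩ ∈ ⟦called⟧} = {e₀, e₁, e₂, e₅, e₆, e₇}
⟦next to e₄⟧ = {x : ⟨x, e₄⟩ ∈ ⟦next to⟧} = {e₀, e₂, e₄, e₅, e₇}
⟦chef⟧ = {e₀, e₃, e₄, e₆, e₇}
… ∩ ⟦who called e₁⟧ = {e₀, e₃, e₄, e₆, e₇} ∩ {e₀, e₁, e₂, e₅, e₆, e₇} = {e₀, e₆, e₇}
… ∩ ⟦next to e₄⟧ = {e₀, e₆, e₇} ∩ {e₀, e₂, e₄, e₅, e₇} = {e₀, e₇}
… ∩ ⟦orange⟧ = {e₀, e₇} ∩ {e₁, e₂, e₆, e₇} = {e₇}
So ⟦orange chef who called e₁ next to e₄⟧ = {e₇}.

{e₇}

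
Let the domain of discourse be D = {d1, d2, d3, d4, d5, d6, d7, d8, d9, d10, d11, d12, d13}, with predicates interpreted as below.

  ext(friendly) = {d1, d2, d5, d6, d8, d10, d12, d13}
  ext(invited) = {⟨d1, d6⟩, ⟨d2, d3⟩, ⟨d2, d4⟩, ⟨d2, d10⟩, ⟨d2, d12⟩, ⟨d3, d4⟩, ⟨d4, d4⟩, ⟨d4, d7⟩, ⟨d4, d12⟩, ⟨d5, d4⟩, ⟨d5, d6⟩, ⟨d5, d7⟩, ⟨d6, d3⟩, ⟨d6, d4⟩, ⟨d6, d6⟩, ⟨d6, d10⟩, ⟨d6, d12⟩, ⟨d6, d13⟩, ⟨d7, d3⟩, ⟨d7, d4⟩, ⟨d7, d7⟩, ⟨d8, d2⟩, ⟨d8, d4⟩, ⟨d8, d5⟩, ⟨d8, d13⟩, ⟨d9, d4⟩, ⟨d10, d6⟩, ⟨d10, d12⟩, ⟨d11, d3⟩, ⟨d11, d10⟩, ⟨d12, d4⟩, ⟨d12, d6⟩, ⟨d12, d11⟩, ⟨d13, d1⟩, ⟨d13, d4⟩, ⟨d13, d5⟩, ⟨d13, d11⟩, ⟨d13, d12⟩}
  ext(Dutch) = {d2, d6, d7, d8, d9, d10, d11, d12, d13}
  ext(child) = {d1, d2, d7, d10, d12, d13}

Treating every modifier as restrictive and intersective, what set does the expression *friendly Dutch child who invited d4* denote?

⟦who invited d4⟧ = {x : ⟨x, d4⟩ ∈ ⟦invited⟧} = {d2, d3, d4, d5, d6, d7, d8, d9, d12, d13}
⟦child⟧ = {d1, d2, d7, d10, d12, d13}
… ∩ ⟦who invited d4⟧ = {d1, d2, d7, d10, d12, d13} ∩ {d2, d3, d4, d5, d6, d7, d8, d9, d12, d13} = {d2, d7, d12, d13}
… ∩ ⟦friendly⟧ = {d2, d7, d12, d13} ∩ {d1, d2, d5, d6, d8, d10, d12, d13} = {d2, d12, d13}
… ∩ ⟦Dutch⟧ = {d2, d12, d13} ∩ {d2, d6, d7, d8, d9, d10, d11, d12, d13} = {d2, d12, d13}
So ⟦friendly Dutch child who invited d4⟧ = {d2, d12, d13}.

{d2, d12, d13}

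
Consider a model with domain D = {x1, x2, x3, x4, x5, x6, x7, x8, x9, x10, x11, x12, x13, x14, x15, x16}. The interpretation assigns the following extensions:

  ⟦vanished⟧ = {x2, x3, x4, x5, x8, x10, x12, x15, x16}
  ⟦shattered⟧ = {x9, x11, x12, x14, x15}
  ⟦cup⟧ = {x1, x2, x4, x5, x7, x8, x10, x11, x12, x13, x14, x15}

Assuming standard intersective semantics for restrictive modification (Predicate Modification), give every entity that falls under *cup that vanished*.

⟦that vanished⟧ = ⟦vanished⟧ = {x2, x3, x4, x5, x8, x10, x12, x15, x16}
⟦cup⟧ = {x1, x2, x4, x5, x7, x8, x10, x11, x12, x13, x14, x15}
… ∩ ⟦that vanished⟧ = {x1, x2, x4, x5, x7, x8, x10, x11, x12, x13, x14, x15} ∩ {x2, x3, x4, x5, x8, x10, x12, x15, x16} = {x2, x4, x5, x8, x10, x12, x15}
So ⟦cup that vanished⟧ = {x2, x4, x5, x8, x10, x12, x15}.

{x2, x4, x5, x8, x10, x12, x15}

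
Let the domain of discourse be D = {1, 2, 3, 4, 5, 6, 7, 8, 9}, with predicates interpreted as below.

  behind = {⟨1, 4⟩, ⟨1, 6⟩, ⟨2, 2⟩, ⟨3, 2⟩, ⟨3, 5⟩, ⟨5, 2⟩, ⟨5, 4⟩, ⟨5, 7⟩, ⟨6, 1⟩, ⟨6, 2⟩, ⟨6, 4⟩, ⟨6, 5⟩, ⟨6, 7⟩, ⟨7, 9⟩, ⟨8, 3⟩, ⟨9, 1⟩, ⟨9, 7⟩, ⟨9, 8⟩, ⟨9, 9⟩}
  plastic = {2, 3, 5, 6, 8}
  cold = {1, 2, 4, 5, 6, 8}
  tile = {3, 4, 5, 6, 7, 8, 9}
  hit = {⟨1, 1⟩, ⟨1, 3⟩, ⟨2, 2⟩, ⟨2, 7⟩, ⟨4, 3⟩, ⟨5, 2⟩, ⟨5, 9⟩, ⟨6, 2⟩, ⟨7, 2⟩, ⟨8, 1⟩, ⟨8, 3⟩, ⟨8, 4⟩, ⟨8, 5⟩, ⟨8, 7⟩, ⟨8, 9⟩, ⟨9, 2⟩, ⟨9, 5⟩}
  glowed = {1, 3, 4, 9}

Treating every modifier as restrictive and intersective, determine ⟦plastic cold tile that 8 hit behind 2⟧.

⟦that 8 hit⟧ = {x : ⟨8, x⟩ ∈ ⟦hit⟧} = {1, 3, 4, 5, 7, 9}
⟦behind 2⟧ = {x : ⟨x, 2⟩ ∈ ⟦behind⟧} = {2, 3, 5, 6}
⟦tile⟧ = {3, 4, 5, 6, 7, 8, 9}
… ∩ ⟦that 8 hit⟧ = {3, 4, 5, 6, 7, 8, 9} ∩ {1, 3, 4, 5, 7, 9} = {3, 4, 5, 7, 9}
… ∩ ⟦behind 2⟧ = {3, 4, 5, 7, 9} ∩ {2, 3, 5, 6} = {3, 5}
… ∩ ⟦plastic⟧ = {3, 5} ∩ {2, 3, 5, 6, 8} = {3, 5}
… ∩ ⟦cold⟧ = {3, 5} ∩ {1, 2, 4, 5, 6, 8} = {5}
So ⟦plastic cold tile that 8 hit behind 2⟧ = {5}.

{5}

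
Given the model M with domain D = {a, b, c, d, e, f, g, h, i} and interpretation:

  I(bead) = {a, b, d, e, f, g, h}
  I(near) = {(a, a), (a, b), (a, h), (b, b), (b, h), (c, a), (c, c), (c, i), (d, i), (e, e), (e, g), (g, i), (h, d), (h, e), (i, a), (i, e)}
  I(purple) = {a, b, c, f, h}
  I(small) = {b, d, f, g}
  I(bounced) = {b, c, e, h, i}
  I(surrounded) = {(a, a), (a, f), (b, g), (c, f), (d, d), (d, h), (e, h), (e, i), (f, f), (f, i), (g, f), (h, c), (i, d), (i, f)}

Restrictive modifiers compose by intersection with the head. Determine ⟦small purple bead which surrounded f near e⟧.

{}

⟦which surrounded f⟧ = {x : ⟨x, f⟩ ∈ ⟦surrounded⟧} = {a, c, f, g, i}
⟦near e⟧ = {x : ⟨x, e⟩ ∈ ⟦near⟧} = {e, h, i}
⟦bead⟧ = {a, b, d, e, f, g, h}
… ∩ ⟦which surrounded f⟧ = {a, b, d, e, f, g, h} ∩ {a, c, f, g, i} = {a, f, g}
… ∩ ⟦near e⟧ = {a, f, g} ∩ {e, h, i} = ∅
… ∩ ⟦small⟧ = ∅ ∩ {b, d, f, g} = ∅
… ∩ ⟦purple⟧ = ∅ ∩ {a, b, c, f, h} = ∅
So ⟦small purple bead which surrounded f near e⟧ = {}.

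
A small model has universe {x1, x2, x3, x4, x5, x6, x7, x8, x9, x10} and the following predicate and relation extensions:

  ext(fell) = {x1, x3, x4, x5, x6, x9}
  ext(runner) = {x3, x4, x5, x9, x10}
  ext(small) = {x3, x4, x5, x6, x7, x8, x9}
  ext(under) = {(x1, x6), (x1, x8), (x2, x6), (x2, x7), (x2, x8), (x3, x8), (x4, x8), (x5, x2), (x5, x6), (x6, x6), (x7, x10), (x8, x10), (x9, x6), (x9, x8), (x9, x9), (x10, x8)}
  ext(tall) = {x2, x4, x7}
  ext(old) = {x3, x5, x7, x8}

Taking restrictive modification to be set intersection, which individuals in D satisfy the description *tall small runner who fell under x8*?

{x4}

⟦who fell⟧ = ⟦fell⟧ = {x1, x3, x4, x5, x6, x9}
⟦under x8⟧ = {x : ⟨x, x8⟩ ∈ ⟦under⟧} = {x1, x2, x3, x4, x9, x10}
⟦runner⟧ = {x3, x4, x5, x9, x10}
… ∩ ⟦who fell⟧ = {x3, x4, x5, x9, x10} ∩ {x1, x3, x4, x5, x6, x9} = {x3, x4, x5, x9}
… ∩ ⟦under x8⟧ = {x3, x4, x5, x9} ∩ {x1, x2, x3, x4, x9, x10} = {x3, x4, x9}
… ∩ ⟦tall⟧ = {x3, x4, x9} ∩ {x2, x4, x7} = {x4}
… ∩ ⟦small⟧ = {x4} ∩ {x3, x4, x5, x6, x7, x8, x9} = {x4}
So ⟦tall small runner who fell under x8⟧ = {x4}.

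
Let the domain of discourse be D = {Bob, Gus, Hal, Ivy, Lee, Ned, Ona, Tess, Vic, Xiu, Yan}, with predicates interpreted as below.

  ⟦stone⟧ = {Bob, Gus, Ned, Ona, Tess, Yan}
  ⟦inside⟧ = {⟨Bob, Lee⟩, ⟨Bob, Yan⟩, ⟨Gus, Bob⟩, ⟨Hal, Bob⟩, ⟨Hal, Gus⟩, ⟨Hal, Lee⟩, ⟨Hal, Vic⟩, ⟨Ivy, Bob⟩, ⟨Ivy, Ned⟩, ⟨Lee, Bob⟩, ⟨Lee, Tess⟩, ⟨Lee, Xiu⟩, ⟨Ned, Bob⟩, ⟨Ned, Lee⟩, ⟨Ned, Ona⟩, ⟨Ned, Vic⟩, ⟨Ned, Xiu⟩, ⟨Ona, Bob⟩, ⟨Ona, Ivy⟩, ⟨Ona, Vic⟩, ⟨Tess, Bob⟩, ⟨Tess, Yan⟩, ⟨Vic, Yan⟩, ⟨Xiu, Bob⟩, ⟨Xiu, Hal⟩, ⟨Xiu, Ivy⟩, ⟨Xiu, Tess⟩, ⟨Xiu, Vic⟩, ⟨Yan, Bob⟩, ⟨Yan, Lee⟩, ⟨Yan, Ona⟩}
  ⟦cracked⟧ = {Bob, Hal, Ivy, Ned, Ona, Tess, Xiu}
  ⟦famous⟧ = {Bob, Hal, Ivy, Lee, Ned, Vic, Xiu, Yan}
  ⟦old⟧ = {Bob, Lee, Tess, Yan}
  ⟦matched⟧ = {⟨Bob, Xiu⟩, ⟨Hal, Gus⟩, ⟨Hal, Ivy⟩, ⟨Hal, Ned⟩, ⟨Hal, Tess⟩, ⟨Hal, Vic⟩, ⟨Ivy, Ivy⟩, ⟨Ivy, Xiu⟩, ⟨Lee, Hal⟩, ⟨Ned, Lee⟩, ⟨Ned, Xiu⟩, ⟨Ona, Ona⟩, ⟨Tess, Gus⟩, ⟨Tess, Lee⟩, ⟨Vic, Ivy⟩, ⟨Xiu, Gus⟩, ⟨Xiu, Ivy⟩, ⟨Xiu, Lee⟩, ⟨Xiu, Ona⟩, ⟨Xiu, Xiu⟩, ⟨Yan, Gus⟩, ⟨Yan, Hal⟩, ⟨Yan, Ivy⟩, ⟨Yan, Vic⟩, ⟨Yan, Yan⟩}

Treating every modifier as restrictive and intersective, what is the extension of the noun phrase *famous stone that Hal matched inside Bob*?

⟦that Hal matched⟧ = {x : ⟨Hal, x⟩ ∈ ⟦matched⟧} = {Gus, Ivy, Ned, Tess, Vic}
⟦inside Bob⟧ = {x : ⟨x, Bob⟩ ∈ ⟦inside⟧} = {Gus, Hal, Ivy, Lee, Ned, Ona, Tess, Xiu, Yan}
⟦stone⟧ = {Bob, Gus, Ned, Ona, Tess, Yan}
… ∩ ⟦that Hal matched⟧ = {Bob, Gus, Ned, Ona, Tess, Yan} ∩ {Gus, Ivy, Ned, Tess, Vic} = {Gus, Ned, Tess}
… ∩ ⟦inside Bob⟧ = {Gus, Ned, Tess} ∩ {Gus, Hal, Ivy, Lee, Ned, Ona, Tess, Xiu, Yan} = {Gus, Ned, Tess}
… ∩ ⟦famous⟧ = {Gus, Ned, Tess} ∩ {Bob, Hal, Ivy, Lee, Ned, Vic, Xiu, Yan} = {Ned}
So ⟦famous stone that Hal matched inside Bob⟧ = {Ned}.

{Ned}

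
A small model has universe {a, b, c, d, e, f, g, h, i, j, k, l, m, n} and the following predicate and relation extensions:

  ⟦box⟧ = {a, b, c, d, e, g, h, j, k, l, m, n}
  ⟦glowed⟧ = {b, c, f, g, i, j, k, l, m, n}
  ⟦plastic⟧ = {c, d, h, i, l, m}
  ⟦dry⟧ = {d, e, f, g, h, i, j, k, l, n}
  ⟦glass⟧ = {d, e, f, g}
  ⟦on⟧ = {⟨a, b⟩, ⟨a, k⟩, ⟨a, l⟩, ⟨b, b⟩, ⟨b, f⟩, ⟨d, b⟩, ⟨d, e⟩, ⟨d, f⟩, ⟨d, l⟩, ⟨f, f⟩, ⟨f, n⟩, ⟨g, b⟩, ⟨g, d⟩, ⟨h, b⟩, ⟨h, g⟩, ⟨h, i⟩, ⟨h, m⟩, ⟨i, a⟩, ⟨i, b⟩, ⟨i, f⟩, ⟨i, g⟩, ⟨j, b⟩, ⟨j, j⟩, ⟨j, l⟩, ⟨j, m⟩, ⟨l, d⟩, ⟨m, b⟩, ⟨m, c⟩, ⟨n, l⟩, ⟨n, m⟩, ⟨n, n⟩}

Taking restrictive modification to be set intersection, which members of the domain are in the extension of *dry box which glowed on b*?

⟦which glowed⟧ = ⟦glowed⟧ = {b, c, f, g, i, j, k, l, m, n}
⟦on b⟧ = {x : ⟨x, b⟩ ∈ ⟦on⟧} = {a, b, d, g, h, i, j, m}
⟦box⟧ = {a, b, c, d, e, g, h, j, k, l, m, n}
… ∩ ⟦which glowed⟧ = {a, b, c, d, e, g, h, j, k, l, m, n} ∩ {b, c, f, g, i, j, k, l, m, n} = {b, c, g, j, k, l, m, n}
… ∩ ⟦on b⟧ = {b, c, g, j, k, l, m, n} ∩ {a, b, d, g, h, i, j, m} = {b, g, j, m}
… ∩ ⟦dry⟧ = {b, g, j, m} ∩ {d, e, f, g, h, i, j, k, l, n} = {g, j}
So ⟦dry box which glowed on b⟧ = {g, j}.

{g, j}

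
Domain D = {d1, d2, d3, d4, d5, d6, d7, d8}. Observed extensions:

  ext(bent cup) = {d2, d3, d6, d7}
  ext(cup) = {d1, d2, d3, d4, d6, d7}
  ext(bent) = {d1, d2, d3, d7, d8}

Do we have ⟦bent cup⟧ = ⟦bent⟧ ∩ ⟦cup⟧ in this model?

⟦bent⟧ ∩ ⟦cup⟧ = {d1, d2, d3, d7, d8} ∩ {d1, d2, d3, d4, d6, d7} = {d1, d2, d3, d7}
Observed ⟦bent cup⟧ = {d2, d3, d6, d7}.
These differ, so the modifier is not intersective in this model.

no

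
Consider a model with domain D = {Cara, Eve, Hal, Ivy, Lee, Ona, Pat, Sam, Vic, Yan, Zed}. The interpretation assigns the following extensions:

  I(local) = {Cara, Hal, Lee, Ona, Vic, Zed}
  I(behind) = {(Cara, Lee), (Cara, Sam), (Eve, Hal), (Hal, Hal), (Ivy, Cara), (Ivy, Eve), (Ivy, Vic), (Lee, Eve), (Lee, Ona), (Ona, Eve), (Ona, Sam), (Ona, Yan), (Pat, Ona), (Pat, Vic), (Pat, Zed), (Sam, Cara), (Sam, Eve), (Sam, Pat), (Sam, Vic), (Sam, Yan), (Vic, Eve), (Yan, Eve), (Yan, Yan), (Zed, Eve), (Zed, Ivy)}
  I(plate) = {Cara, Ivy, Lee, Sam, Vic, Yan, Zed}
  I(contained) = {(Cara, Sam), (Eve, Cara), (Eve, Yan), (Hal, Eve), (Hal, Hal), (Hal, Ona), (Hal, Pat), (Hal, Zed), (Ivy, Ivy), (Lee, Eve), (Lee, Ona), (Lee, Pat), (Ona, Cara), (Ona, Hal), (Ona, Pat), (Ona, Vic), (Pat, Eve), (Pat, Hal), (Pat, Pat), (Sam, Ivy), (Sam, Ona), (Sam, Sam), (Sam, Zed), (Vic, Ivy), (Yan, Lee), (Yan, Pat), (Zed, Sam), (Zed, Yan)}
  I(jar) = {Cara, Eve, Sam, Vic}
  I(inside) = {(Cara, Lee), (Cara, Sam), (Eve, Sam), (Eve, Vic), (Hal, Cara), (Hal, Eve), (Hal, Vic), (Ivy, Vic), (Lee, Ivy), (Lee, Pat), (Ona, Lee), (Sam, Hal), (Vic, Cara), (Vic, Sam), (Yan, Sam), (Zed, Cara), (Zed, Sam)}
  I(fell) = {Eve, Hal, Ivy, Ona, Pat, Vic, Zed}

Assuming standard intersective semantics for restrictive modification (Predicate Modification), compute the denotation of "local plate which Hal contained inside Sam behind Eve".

⟦which Hal contained⟧ = {x : ⟨Hal, x⟩ ∈ ⟦contained⟧} = {Eve, Hal, Ona, Pat, Zed}
⟦inside Sam⟧ = {x : ⟨x, Sam⟩ ∈ ⟦inside⟧} = {Cara, Eve, Vic, Yan, Zed}
⟦behind Eve⟧ = {x : ⟨x, Eve⟩ ∈ ⟦behind⟧} = {Ivy, Lee, Ona, Sam, Vic, Yan, Zed}
⟦plate⟧ = {Cara, Ivy, Lee, Sam, Vic, Yan, Zed}
… ∩ ⟦which Hal contained⟧ = {Cara, Ivy, Lee, Sam, Vic, Yan, Zed} ∩ {Eve, Hal, Ona, Pat, Zed} = {Zed}
… ∩ ⟦inside Sam⟧ = {Zed} ∩ {Cara, Eve, Vic, Yan, Zed} = {Zed}
… ∩ ⟦behind Eve⟧ = {Zed} ∩ {Ivy, Lee, Ona, Sam, Vic, Yan, Zed} = {Zed}
… ∩ ⟦local⟧ = {Zed} ∩ {Cara, Hal, Lee, Ona, Vic, Zed} = {Zed}
So ⟦local plate which Hal contained inside Sam behind Eve⟧ = {Zed}.

{Zed}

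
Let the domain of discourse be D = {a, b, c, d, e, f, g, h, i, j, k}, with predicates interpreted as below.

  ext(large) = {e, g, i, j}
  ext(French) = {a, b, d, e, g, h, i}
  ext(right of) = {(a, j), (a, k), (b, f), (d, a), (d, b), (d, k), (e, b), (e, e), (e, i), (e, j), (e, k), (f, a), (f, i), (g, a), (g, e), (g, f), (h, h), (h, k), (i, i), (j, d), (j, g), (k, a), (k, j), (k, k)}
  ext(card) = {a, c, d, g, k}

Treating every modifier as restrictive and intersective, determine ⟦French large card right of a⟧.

{g}

⟦right of a⟧ = {x : ⟨x, a⟩ ∈ ⟦right of⟧} = {d, f, g, k}
⟦card⟧ = {a, c, d, g, k}
… ∩ ⟦right of a⟧ = {a, c, d, g, k} ∩ {d, f, g, k} = {d, g, k}
… ∩ ⟦French⟧ = {d, g, k} ∩ {a, b, d, e, g, h, i} = {d, g}
… ∩ ⟦large⟧ = {d, g} ∩ {e, g, i, j} = {g}
So ⟦French large card right of a⟧ = {g}.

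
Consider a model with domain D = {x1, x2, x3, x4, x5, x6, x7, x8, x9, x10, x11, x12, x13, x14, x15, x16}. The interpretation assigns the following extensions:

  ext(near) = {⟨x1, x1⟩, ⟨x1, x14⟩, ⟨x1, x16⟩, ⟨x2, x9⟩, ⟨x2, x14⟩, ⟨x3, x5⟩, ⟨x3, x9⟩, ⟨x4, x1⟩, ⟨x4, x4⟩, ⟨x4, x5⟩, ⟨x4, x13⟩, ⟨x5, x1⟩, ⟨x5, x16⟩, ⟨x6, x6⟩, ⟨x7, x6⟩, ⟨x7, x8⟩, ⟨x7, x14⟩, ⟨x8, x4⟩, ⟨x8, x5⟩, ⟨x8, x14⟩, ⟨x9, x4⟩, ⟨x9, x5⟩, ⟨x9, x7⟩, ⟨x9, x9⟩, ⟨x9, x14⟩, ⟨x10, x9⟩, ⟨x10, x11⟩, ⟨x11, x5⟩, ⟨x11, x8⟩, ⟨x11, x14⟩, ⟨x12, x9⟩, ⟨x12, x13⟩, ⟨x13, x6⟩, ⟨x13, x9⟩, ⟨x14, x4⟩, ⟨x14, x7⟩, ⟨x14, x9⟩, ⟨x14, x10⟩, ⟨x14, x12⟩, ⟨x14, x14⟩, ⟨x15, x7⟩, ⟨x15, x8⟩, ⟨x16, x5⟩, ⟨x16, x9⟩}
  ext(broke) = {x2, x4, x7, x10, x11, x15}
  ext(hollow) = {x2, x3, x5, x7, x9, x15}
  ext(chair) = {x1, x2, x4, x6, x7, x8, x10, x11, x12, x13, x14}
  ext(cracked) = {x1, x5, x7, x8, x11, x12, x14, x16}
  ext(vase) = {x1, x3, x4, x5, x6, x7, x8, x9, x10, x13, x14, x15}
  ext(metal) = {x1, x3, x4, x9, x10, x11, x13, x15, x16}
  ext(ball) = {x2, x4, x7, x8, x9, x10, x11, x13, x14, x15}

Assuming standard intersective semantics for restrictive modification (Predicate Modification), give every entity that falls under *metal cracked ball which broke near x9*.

⟦which broke⟧ = ⟦broke⟧ = {x2, x4, x7, x10, x11, x15}
⟦near x9⟧ = {x : ⟨x, x9⟩ ∈ ⟦near⟧} = {x2, x3, x9, x10, x12, x13, x14, x16}
⟦ball⟧ = {x2, x4, x7, x8, x9, x10, x11, x13, x14, x15}
… ∩ ⟦which broke⟧ = {x2, x4, x7, x8, x9, x10, x11, x13, x14, x15} ∩ {x2, x4, x7, x10, x11, x15} = {x2, x4, x7, x10, x11, x15}
… ∩ ⟦near x9⟧ = {x2, x4, x7, x10, x11, x15} ∩ {x2, x3, x9, x10, x12, x13, x14, x16} = {x2, x10}
… ∩ ⟦metal⟧ = {x2, x10} ∩ {x1, x3, x4, x9, x10, x11, x13, x15, x16} = {x10}
… ∩ ⟦cracked⟧ = {x10} ∩ {x1, x5, x7, x8, x11, x12, x14, x16} = ∅
So ⟦metal cracked ball which broke near x9⟧ = ∅.

∅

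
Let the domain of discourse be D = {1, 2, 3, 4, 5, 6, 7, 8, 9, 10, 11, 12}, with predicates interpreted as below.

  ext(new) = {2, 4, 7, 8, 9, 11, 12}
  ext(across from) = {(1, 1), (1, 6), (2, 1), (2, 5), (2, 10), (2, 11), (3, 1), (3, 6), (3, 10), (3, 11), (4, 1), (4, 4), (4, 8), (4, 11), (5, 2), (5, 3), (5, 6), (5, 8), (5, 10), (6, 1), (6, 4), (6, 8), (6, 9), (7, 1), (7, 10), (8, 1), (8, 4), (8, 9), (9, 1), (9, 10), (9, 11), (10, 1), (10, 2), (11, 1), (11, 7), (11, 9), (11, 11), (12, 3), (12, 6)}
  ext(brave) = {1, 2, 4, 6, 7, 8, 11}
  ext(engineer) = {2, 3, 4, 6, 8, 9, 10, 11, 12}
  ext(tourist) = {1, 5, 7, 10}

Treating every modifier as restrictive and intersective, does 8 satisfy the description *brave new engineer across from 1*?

yes

⟦across from 1⟧ = {x : ⟨x, 1⟩ ∈ ⟦across from⟧} = {1, 2, 3, 4, 6, 7, 8, 9, 10, 11}
⟦engineer⟧ = {2, 3, 4, 6, 8, 9, 10, 11, 12}
… ∩ ⟦across from 1⟧ = {2, 3, 4, 6, 8, 9, 10, 11, 12} ∩ {1, 2, 3, 4, 6, 7, 8, 9, 10, 11} = {2, 3, 4, 6, 8, 9, 10, 11}
… ∩ ⟦brave⟧ = {2, 3, 4, 6, 8, 9, 10, 11} ∩ {1, 2, 4, 6, 7, 8, 11} = {2, 4, 6, 8, 11}
… ∩ ⟦new⟧ = {2, 4, 6, 8, 11} ∩ {2, 4, 7, 8, 9, 11, 12} = {2, 4, 8, 11}
⟦brave new engineer across from 1⟧ = {2, 4, 8, 11}; 8 ∈ this set.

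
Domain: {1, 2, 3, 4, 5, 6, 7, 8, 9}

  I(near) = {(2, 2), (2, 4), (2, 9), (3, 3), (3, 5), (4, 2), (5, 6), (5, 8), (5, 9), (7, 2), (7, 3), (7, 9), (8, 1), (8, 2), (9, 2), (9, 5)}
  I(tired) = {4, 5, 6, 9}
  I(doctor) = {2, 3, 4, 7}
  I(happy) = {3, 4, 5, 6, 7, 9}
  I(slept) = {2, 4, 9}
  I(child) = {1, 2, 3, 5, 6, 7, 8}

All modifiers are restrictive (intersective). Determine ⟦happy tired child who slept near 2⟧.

∅

⟦who slept⟧ = ⟦slept⟧ = {2, 4, 9}
⟦near 2⟧ = {x : ⟨x, 2⟩ ∈ ⟦near⟧} = {2, 4, 7, 8, 9}
⟦child⟧ = {1, 2, 3, 5, 6, 7, 8}
… ∩ ⟦who slept⟧ = {1, 2, 3, 5, 6, 7, 8} ∩ {2, 4, 9} = {2}
… ∩ ⟦near 2⟧ = {2} ∩ {2, 4, 7, 8, 9} = {2}
… ∩ ⟦happy⟧ = {2} ∩ {3, 4, 5, 6, 7, 9} = ∅
… ∩ ⟦tired⟧ = ∅ ∩ {4, 5, 6, 9} = ∅
So ⟦happy tired child who slept near 2⟧ = ∅.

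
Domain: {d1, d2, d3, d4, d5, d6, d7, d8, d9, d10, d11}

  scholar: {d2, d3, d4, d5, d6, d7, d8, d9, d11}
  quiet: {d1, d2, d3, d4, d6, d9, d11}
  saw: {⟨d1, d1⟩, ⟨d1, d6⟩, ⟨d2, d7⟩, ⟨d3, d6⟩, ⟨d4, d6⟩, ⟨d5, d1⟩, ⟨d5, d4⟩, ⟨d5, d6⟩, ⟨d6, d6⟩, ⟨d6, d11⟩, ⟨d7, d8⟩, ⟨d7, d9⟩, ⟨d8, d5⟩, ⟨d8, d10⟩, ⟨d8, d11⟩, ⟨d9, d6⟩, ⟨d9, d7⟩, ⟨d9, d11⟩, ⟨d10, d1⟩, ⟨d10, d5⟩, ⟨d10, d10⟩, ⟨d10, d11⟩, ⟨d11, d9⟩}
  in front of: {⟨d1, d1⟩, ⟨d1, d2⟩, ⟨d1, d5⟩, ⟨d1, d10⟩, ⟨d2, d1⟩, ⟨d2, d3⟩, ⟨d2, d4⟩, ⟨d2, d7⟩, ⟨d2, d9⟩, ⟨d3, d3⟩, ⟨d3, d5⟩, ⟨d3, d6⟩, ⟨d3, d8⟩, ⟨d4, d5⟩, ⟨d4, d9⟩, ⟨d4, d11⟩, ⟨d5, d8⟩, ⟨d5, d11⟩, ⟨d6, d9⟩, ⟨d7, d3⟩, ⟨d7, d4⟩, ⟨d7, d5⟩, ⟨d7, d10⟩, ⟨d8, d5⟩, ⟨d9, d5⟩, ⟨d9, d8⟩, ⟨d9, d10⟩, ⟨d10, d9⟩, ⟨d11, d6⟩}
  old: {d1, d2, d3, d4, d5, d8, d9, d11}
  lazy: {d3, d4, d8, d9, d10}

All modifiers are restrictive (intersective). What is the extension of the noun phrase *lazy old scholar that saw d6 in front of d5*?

{d3, d4, d9}

⟦that saw d6⟧ = {x : ⟨x, d6⟩ ∈ ⟦saw⟧} = {d1, d3, d4, d5, d6, d9}
⟦in front of d5⟧ = {x : ⟨x, d5⟩ ∈ ⟦in front of⟧} = {d1, d3, d4, d7, d8, d9}
⟦scholar⟧ = {d2, d3, d4, d5, d6, d7, d8, d9, d11}
… ∩ ⟦that saw d6⟧ = {d2, d3, d4, d5, d6, d7, d8, d9, d11} ∩ {d1, d3, d4, d5, d6, d9} = {d3, d4, d5, d6, d9}
… ∩ ⟦in front of d5⟧ = {d3, d4, d5, d6, d9} ∩ {d1, d3, d4, d7, d8, d9} = {d3, d4, d9}
… ∩ ⟦lazy⟧ = {d3, d4, d9} ∩ {d3, d4, d8, d9, d10} = {d3, d4, d9}
… ∩ ⟦old⟧ = {d3, d4, d9} ∩ {d1, d2, d3, d4, d5, d8, d9, d11} = {d3, d4, d9}
So ⟦lazy old scholar that saw d6 in front of d5⟧ = {d3, d4, d9}.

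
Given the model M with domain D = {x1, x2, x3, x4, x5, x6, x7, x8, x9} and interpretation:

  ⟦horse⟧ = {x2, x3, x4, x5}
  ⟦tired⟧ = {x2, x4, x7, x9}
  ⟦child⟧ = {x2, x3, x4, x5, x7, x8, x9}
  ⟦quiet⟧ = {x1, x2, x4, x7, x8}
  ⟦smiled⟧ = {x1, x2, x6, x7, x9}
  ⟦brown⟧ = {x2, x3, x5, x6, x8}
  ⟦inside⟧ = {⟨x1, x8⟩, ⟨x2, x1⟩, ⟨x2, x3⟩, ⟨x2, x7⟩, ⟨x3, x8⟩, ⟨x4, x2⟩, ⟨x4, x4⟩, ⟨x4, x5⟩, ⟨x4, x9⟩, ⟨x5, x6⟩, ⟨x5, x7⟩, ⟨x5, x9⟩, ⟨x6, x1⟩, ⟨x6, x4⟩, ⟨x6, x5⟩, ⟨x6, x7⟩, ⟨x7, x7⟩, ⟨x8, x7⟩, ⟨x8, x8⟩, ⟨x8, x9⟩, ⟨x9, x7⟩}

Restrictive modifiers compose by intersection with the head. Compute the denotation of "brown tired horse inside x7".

{x2}

⟦inside x7⟧ = {x : ⟨x, x7⟩ ∈ ⟦inside⟧} = {x2, x5, x6, x7, x8, x9}
⟦horse⟧ = {x2, x3, x4, x5}
… ∩ ⟦inside x7⟧ = {x2, x3, x4, x5} ∩ {x2, x5, x6, x7, x8, x9} = {x2, x5}
… ∩ ⟦brown⟧ = {x2, x5} ∩ {x2, x3, x5, x6, x8} = {x2, x5}
… ∩ ⟦tired⟧ = {x2, x5} ∩ {x2, x4, x7, x9} = {x2}
So ⟦brown tired horse inside x7⟧ = {x2}.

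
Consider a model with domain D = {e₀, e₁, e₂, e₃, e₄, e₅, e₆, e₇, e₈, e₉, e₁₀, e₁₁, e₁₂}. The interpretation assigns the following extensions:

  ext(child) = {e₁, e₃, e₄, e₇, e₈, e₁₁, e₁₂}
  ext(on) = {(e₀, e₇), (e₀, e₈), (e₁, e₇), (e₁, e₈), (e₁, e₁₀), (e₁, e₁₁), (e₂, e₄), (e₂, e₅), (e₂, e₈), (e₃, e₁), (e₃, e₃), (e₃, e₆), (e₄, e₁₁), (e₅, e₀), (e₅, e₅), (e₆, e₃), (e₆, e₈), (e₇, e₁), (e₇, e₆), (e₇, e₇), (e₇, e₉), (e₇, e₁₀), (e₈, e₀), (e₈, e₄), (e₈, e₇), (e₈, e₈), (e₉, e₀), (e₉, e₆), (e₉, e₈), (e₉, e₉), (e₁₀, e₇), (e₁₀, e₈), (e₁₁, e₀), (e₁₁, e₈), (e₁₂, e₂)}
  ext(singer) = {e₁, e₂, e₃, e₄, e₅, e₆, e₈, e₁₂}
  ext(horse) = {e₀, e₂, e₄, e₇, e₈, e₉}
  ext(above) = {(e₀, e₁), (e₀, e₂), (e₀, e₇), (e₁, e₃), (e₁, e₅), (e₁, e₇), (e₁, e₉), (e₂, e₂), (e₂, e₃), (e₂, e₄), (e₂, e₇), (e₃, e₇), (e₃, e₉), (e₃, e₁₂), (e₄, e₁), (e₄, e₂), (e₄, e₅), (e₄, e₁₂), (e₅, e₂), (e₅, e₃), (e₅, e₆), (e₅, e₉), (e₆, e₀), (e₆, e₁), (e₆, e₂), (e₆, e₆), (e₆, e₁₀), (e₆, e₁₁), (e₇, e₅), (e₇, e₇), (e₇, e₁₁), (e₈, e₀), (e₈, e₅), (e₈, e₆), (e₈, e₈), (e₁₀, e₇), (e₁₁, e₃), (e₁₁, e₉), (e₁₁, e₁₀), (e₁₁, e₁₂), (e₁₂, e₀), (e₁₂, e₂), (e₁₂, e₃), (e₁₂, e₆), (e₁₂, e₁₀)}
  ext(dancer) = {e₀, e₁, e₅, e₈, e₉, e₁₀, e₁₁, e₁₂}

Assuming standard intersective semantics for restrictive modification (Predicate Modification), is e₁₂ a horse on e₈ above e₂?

⟦on e₈⟧ = {x : ⟨x, e₈⟩ ∈ ⟦on⟧} = {e₀, e₁, e₂, e₆, e₈, e₉, e₁₀, e₁₁}
⟦above e₂⟧ = {x : ⟨x, e₂⟩ ∈ ⟦above⟧} = {e₀, e₂, e₄, e₅, e₆, e₁₂}
⟦horse⟧ = {e₀, e₂, e₄, e₇, e₈, e₉}
… ∩ ⟦on e₈⟧ = {e₀, e₂, e₄, e₇, e₈, e₉} ∩ {e₀, e₁, e₂, e₆, e₈, e₉, e₁₀, e₁₁} = {e₀, e₂, e₈, e₉}
… ∩ ⟦above e₂⟧ = {e₀, e₂, e₈, e₉} ∩ {e₀, e₂, e₄, e₅, e₆, e₁₂} = {e₀, e₂}
⟦horse on e₈ above e₂⟧ = {e₀, e₂}; e₁₂ ∉ this set.

no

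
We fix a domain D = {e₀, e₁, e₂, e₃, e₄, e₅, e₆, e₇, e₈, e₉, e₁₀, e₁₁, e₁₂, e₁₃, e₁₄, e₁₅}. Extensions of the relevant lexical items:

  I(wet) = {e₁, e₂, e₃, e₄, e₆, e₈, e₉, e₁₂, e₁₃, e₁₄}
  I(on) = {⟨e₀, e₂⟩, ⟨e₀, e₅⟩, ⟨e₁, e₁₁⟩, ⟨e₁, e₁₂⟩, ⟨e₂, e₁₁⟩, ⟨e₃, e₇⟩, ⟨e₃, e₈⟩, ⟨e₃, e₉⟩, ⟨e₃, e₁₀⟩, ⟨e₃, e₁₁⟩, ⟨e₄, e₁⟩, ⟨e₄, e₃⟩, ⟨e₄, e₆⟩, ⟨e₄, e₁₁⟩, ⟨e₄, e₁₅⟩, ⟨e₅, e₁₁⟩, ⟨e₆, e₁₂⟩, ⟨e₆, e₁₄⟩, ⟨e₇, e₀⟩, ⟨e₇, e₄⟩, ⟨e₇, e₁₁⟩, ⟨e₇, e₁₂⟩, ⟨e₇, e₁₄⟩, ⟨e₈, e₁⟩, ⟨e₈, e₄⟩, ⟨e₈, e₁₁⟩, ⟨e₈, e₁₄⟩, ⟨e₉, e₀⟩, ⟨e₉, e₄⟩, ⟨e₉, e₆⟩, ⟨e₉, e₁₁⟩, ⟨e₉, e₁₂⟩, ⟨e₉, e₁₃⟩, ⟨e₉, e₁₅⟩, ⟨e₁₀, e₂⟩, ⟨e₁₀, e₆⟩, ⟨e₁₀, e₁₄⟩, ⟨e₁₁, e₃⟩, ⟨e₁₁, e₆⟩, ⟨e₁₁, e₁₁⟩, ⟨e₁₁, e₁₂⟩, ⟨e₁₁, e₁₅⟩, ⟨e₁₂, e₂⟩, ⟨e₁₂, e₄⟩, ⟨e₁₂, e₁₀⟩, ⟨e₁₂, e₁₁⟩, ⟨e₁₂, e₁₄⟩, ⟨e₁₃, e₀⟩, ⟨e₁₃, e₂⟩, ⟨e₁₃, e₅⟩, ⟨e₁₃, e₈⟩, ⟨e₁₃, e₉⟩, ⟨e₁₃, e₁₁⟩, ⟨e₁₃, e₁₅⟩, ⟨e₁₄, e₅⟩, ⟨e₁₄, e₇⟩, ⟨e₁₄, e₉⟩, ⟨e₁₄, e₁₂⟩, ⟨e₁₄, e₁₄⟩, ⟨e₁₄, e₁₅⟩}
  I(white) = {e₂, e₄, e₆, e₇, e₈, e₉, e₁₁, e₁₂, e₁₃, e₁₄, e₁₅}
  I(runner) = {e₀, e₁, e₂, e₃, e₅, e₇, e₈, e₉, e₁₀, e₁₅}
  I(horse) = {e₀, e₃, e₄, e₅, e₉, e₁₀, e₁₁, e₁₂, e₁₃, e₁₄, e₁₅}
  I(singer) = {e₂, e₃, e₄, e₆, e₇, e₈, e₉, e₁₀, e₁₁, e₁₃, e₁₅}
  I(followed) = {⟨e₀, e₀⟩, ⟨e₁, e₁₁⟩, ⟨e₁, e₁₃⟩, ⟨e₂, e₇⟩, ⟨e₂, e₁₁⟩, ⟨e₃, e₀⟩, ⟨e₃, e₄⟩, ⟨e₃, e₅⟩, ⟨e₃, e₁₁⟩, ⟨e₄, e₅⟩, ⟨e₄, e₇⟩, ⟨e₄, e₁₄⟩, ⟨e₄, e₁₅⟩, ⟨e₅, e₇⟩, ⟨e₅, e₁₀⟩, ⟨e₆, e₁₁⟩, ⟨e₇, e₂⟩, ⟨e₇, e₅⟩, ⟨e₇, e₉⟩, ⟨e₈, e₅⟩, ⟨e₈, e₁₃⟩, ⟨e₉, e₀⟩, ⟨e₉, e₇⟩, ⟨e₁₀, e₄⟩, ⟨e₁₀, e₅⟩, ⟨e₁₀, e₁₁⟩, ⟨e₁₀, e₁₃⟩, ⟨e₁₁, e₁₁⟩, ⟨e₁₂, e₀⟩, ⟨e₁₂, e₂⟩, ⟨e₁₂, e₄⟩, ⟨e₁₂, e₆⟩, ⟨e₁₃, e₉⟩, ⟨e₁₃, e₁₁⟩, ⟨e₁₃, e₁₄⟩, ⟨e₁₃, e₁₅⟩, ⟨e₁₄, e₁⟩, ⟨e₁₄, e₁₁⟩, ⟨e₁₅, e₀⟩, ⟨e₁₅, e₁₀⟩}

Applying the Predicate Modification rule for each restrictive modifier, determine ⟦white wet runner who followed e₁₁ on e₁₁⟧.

{e₂}

⟦who followed e₁₁⟧ = {x : ⟨x, e₁₁⟩ ∈ ⟦followed⟧} = {e₁, e₂, e₃, e₆, e₁₀, e₁₁, e₁₃, e₁₄}
⟦on e₁₁⟧ = {x : ⟨x, e₁₁⟩ ∈ ⟦on⟧} = {e₁, e₂, e₃, e₄, e₅, e₇, e₈, e₉, e₁₁, e₁₂, e₁₃}
⟦runner⟧ = {e₀, e₁, e₂, e₃, e₅, e₇, e₈, e₉, e₁₀, e₁₅}
… ∩ ⟦who followed e₁₁⟧ = {e₀, e₁, e₂, e₃, e₅, e₇, e₈, e₉, e₁₀, e₁₅} ∩ {e₁, e₂, e₃, e₆, e₁₀, e₁₁, e₁₃, e₁₄} = {e₁, e₂, e₃, e₁₀}
… ∩ ⟦on e₁₁⟧ = {e₁, e₂, e₃, e₁₀} ∩ {e₁, e₂, e₃, e₄, e₅, e₇, e₈, e₉, e₁₁, e₁₂, e₁₃} = {e₁, e₂, e₃}
… ∩ ⟦white⟧ = {e₁, e₂, e₃} ∩ {e₂, e₄, e₆, e₇, e₈, e₉, e₁₁, e₁₂, e₁₃, e₁₄, e₁₅} = {e₂}
… ∩ ⟦wet⟧ = {e₂} ∩ {e₁, e₂, e₃, e₄, e₆, e₈, e₉, e₁₂, e₁₃, e₁₄} = {e₂}
So ⟦white wet runner who followed e₁₁ on e₁₁⟧ = {e₂}.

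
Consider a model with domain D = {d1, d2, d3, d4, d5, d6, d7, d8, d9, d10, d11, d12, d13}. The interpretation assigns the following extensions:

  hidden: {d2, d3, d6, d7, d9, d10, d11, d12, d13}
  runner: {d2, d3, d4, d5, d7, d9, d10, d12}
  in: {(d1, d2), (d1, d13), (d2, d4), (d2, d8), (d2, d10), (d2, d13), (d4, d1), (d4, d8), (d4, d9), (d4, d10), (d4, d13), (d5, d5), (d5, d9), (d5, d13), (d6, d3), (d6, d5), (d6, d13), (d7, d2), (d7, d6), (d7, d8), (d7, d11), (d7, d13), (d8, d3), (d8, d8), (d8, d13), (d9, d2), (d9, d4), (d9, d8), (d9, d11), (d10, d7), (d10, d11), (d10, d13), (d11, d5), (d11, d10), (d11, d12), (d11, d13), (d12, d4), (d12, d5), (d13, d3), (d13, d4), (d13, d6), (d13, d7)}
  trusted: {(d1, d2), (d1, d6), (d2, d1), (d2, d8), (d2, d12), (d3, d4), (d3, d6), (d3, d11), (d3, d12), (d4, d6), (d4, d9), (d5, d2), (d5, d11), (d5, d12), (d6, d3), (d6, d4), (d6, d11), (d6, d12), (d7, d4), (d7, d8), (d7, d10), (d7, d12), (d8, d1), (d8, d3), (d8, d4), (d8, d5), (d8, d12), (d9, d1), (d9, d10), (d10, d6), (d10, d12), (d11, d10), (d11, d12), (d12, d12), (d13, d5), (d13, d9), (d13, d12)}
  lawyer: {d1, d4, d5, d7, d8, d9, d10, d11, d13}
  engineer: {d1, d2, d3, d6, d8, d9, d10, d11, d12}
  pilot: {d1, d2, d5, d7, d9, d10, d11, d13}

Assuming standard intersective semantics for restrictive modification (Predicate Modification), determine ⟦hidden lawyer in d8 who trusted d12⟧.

{d7}

⟦in d8⟧ = {x : ⟨x, d8⟩ ∈ ⟦in⟧} = {d2, d4, d7, d8, d9}
⟦who trusted d12⟧ = {x : ⟨x, d12⟩ ∈ ⟦trusted⟧} = {d2, d3, d5, d6, d7, d8, d10, d11, d12, d13}
⟦lawyer⟧ = {d1, d4, d5, d7, d8, d9, d10, d11, d13}
… ∩ ⟦in d8⟧ = {d1, d4, d5, d7, d8, d9, d10, d11, d13} ∩ {d2, d4, d7, d8, d9} = {d4, d7, d8, d9}
… ∩ ⟦who trusted d12⟧ = {d4, d7, d8, d9} ∩ {d2, d3, d5, d6, d7, d8, d10, d11, d12, d13} = {d7, d8}
… ∩ ⟦hidden⟧ = {d7, d8} ∩ {d2, d3, d6, d7, d9, d10, d11, d12, d13} = {d7}
So ⟦hidden lawyer in d8 who trusted d12⟧ = {d7}.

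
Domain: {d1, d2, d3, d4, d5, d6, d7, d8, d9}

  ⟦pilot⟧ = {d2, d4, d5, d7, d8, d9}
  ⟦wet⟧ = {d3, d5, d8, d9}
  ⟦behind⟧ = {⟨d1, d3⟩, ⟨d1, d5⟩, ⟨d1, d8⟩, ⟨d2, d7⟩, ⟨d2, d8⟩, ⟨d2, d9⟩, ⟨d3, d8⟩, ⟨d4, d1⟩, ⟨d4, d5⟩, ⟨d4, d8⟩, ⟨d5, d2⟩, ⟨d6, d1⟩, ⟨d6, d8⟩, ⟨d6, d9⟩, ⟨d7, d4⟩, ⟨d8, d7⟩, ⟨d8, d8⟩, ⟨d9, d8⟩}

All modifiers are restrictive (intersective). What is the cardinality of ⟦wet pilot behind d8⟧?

2

⟦behind d8⟧ = {x : ⟨x, d8⟩ ∈ ⟦behind⟧} = {d1, d2, d3, d4, d6, d8, d9}
⟦pilot⟧ = {d2, d4, d5, d7, d8, d9}
… ∩ ⟦behind d8⟧ = {d2, d4, d5, d7, d8, d9} ∩ {d1, d2, d3, d4, d6, d8, d9} = {d2, d4, d8, d9}
… ∩ ⟦wet⟧ = {d2, d4, d8, d9} ∩ {d3, d5, d8, d9} = {d8, d9}
⟦wet pilot behind d8⟧ = {d8, d9}, so the cardinality is 2.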